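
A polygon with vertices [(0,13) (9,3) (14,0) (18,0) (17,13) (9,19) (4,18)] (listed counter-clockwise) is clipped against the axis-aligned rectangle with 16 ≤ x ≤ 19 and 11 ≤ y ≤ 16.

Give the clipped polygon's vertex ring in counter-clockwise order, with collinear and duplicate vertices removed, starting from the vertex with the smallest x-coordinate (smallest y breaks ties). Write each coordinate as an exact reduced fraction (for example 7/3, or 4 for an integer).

1. After x ≥ 16: [(16,0) (18,0) (17,13) (16,55/4)]
2. After x ≤ 19: [(16,0) (18,0) (17,13) (16,55/4)]
3. After y ≥ 11: [(16,11) (223/13,11) (17,13) (16,55/4)]
4. After y ≤ 16: [(16,11) (223/13,11) (17,13) (16,55/4)]
5. Canonical ring: [(16,11) (223/13,11) (17,13) (16,55/4)]

Clipped polygon: [(16,11) (223/13,11) (17,13) (16,55/4)]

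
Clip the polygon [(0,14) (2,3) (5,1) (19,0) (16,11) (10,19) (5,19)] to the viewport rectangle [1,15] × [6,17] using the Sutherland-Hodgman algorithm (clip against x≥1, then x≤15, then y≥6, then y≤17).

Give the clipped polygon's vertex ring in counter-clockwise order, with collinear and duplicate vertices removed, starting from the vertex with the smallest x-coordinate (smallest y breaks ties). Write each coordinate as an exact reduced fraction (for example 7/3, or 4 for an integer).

1. After x ≥ 1: [(1,15) (1,17/2) (2,3) (5,1) (19,0) (16,11) (10,19) (5,19)]
2. After x ≤ 15: [(1,15) (1,17/2) (2,3) (5,1) (15,2/7) (15,37/3) (10,19) (5,19)]
3. After y ≥ 6: [(1,15) (1,17/2) (16/11,6) (15,6) (15,37/3) (10,19) (5,19)]
4. After y ≤ 17: [(3,17) (1,15) (1,17/2) (16/11,6) (15,6) (15,37/3) (23/2,17)]
5. Canonical ring: [(1,17/2) (16/11,6) (15,6) (15,37/3) (23/2,17) (3,17) (1,15)]

Clipped polygon: [(1,17/2) (16/11,6) (15,6) (15,37/3) (23/2,17) (3,17) (1,15)]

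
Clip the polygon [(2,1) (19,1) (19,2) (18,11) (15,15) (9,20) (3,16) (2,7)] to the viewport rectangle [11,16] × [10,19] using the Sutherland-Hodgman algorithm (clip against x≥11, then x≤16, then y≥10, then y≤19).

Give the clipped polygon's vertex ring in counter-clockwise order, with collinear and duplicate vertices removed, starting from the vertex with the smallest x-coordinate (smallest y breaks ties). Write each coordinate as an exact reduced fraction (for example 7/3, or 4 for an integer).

1. After x ≥ 11: [(11,1) (19,1) (19,2) (18,11) (15,15) (11,55/3)]
2. After x ≤ 16: [(11,1) (16,1) (16,41/3) (15,15) (11,55/3)]
3. After y ≥ 10: [(11,10) (16,10) (16,41/3) (15,15) (11,55/3)]
4. After y ≤ 19: [(11,10) (16,10) (16,41/3) (15,15) (11,55/3)]
5. Canonical ring: [(11,10) (16,10) (16,41/3) (15,15) (11,55/3)]

Clipped polygon: [(11,10) (16,10) (16,41/3) (15,15) (11,55/3)]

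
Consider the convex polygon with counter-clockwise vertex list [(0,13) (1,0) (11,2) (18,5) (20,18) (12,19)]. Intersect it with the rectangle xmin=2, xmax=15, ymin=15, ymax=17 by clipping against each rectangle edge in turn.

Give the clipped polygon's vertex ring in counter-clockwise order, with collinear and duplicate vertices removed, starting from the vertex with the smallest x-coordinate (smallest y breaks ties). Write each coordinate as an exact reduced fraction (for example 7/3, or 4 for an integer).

1. After x ≥ 2: [(2,14) (2,1/5) (11,2) (18,5) (20,18) (12,19)]
2. After x ≤ 15: [(2,14) (2,1/5) (11,2) (15,26/7) (15,149/8) (12,19)]
3. After y ≥ 15: [(4,15) (15,15) (15,149/8) (12,19)]
4. After y ≤ 17: [(8,17) (4,15) (15,15) (15,17)]
5. Canonical ring: [(4,15) (15,15) (15,17) (8,17)]

Clipped polygon: [(4,15) (15,15) (15,17) (8,17)]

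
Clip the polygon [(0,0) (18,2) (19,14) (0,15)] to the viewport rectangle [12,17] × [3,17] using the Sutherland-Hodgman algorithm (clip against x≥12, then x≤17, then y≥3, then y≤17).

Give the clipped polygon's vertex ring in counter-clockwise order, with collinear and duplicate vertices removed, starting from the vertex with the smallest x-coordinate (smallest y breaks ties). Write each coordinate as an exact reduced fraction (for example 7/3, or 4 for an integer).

Clipped polygon: [(12,3) (17,3) (17,268/19) (12,273/19)]

1. After x ≥ 12: [(12,4/3) (18,2) (19,14) (12,273/19)]
2. After x ≤ 17: [(12,4/3) (17,17/9) (17,268/19) (12,273/19)]
3. After y ≥ 3: [(12,3) (17,3) (17,268/19) (12,273/19)]
4. After y ≤ 17: [(12,3) (17,3) (17,268/19) (12,273/19)]
5. Canonical ring: [(12,3) (17,3) (17,268/19) (12,273/19)]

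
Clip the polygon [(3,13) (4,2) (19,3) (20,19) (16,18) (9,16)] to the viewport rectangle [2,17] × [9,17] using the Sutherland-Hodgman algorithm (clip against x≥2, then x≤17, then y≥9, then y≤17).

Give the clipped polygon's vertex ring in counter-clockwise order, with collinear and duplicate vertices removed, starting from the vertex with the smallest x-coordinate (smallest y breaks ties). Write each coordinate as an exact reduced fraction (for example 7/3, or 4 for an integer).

Clipped polygon: [(3,13) (37/11,9) (17,9) (17,17) (25/2,17) (9,16)]

1. After x ≥ 2: [(3,13) (4,2) (19,3) (20,19) (16,18) (9,16)]
2. After x ≤ 17: [(3,13) (4,2) (17,43/15) (17,73/4) (16,18) (9,16)]
3. After y ≥ 9: [(3,13) (37/11,9) (17,9) (17,73/4) (16,18) (9,16)]
4. After y ≤ 17: [(3,13) (37/11,9) (17,9) (17,17) (25/2,17) (9,16)]
5. Canonical ring: [(3,13) (37/11,9) (17,9) (17,17) (25/2,17) (9,16)]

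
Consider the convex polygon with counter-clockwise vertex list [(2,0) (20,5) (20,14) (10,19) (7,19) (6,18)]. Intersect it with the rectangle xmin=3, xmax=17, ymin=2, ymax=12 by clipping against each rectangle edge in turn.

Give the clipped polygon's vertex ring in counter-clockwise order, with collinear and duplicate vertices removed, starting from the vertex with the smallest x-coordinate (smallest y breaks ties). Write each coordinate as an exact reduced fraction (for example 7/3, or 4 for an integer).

Clipped polygon: [(3,2) (46/5,2) (17,25/6) (17,12) (14/3,12) (3,9/2)]

1. After x ≥ 3: [(3,9/2) (3,5/18) (20,5) (20,14) (10,19) (7,19) (6,18)]
2. After x ≤ 17: [(3,9/2) (3,5/18) (17,25/6) (17,31/2) (10,19) (7,19) (6,18)]
3. After y ≥ 2: [(3,9/2) (3,2) (46/5,2) (17,25/6) (17,31/2) (10,19) (7,19) (6,18)]
4. After y ≤ 12: [(14/3,12) (3,9/2) (3,2) (46/5,2) (17,25/6) (17,12)]
5. Canonical ring: [(3,2) (46/5,2) (17,25/6) (17,12) (14/3,12) (3,9/2)]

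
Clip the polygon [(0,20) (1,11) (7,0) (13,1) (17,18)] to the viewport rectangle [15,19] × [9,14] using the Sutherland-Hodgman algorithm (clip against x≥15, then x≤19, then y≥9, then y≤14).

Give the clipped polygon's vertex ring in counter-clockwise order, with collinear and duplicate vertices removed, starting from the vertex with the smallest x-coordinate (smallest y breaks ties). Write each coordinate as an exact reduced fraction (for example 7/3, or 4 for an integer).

1. After x ≥ 15: [(15,310/17) (15,19/2) (17,18)]
2. After x ≤ 19: [(15,310/17) (15,19/2) (17,18)]
3. After y ≥ 9: [(15,310/17) (15,19/2) (17,18)]
4. After y ≤ 14: [(15,14) (15,19/2) (273/17,14)]
5. Canonical ring: [(15,19/2) (273/17,14) (15,14)]

Clipped polygon: [(15,19/2) (273/17,14) (15,14)]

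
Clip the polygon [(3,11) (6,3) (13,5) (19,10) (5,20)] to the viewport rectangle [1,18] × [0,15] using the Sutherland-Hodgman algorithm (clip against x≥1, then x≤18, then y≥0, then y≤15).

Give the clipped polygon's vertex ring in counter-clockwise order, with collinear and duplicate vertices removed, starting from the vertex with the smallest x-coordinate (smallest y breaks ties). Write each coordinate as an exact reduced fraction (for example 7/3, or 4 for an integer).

Clipped polygon: [(3,11) (6,3) (13,5) (18,55/6) (18,75/7) (12,15) (35/9,15)]

1. After x ≥ 1: [(3,11) (6,3) (13,5) (19,10) (5,20)]
2. After x ≤ 18: [(3,11) (6,3) (13,5) (18,55/6) (18,75/7) (5,20)]
3. After y ≥ 0: [(3,11) (6,3) (13,5) (18,55/6) (18,75/7) (5,20)]
4. After y ≤ 15: [(35/9,15) (3,11) (6,3) (13,5) (18,55/6) (18,75/7) (12,15)]
5. Canonical ring: [(3,11) (6,3) (13,5) (18,55/6) (18,75/7) (12,15) (35/9,15)]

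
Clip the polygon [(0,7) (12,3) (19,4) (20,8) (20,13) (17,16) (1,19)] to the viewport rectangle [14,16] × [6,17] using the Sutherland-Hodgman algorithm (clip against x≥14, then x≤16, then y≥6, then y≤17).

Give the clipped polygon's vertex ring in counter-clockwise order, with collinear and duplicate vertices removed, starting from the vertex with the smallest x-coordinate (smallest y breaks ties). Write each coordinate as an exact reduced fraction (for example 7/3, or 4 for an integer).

Clipped polygon: [(14,6) (16,6) (16,259/16) (14,265/16)]

1. After x ≥ 14: [(14,23/7) (19,4) (20,8) (20,13) (17,16) (14,265/16)]
2. After x ≤ 16: [(14,23/7) (16,25/7) (16,259/16) (14,265/16)]
3. After y ≥ 6: [(14,6) (16,6) (16,259/16) (14,265/16)]
4. After y ≤ 17: [(14,6) (16,6) (16,259/16) (14,265/16)]
5. Canonical ring: [(14,6) (16,6) (16,259/16) (14,265/16)]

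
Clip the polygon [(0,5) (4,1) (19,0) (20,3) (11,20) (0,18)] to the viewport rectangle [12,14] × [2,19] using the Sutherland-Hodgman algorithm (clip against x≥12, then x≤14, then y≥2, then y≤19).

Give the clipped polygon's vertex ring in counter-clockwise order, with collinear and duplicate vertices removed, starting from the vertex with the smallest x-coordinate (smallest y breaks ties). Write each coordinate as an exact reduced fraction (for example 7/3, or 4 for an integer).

1. After x ≥ 12: [(12,7/15) (19,0) (20,3) (12,163/9)]
2. After x ≤ 14: [(12,7/15) (14,1/3) (14,43/3) (12,163/9)]
3. After y ≥ 2: [(12,2) (14,2) (14,43/3) (12,163/9)]
4. After y ≤ 19: [(12,2) (14,2) (14,43/3) (12,163/9)]
5. Canonical ring: [(12,2) (14,2) (14,43/3) (12,163/9)]

Clipped polygon: [(12,2) (14,2) (14,43/3) (12,163/9)]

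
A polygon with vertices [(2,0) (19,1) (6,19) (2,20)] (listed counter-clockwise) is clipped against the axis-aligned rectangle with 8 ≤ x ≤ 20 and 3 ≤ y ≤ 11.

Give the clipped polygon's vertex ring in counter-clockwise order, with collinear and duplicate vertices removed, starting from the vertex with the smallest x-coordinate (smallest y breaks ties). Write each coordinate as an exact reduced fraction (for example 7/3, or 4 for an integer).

Clipped polygon: [(8,3) (158/9,3) (106/9,11) (8,11)]

1. After x ≥ 8: [(8,6/17) (19,1) (8,211/13)]
2. After x ≤ 20: [(8,6/17) (19,1) (8,211/13)]
3. After y ≥ 3: [(8,3) (158/9,3) (8,211/13)]
4. After y ≤ 11: [(8,11) (8,3) (158/9,3) (106/9,11)]
5. Canonical ring: [(8,3) (158/9,3) (106/9,11) (8,11)]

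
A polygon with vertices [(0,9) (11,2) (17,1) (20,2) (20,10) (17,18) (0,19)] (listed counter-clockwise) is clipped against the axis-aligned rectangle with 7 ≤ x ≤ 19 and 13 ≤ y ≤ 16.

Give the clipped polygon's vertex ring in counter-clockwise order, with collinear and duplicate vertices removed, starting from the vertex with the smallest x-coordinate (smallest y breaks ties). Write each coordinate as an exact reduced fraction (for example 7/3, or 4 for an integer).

Clipped polygon: [(7,13) (151/8,13) (71/4,16) (7,16)]

1. After x ≥ 7: [(7,50/11) (11,2) (17,1) (20,2) (20,10) (17,18) (7,316/17)]
2. After x ≤ 19: [(7,50/11) (11,2) (17,1) (19,5/3) (19,38/3) (17,18) (7,316/17)]
3. After y ≥ 13: [(7,13) (151/8,13) (17,18) (7,316/17)]
4. After y ≤ 16: [(7,16) (7,13) (151/8,13) (71/4,16)]
5. Canonical ring: [(7,13) (151/8,13) (71/4,16) (7,16)]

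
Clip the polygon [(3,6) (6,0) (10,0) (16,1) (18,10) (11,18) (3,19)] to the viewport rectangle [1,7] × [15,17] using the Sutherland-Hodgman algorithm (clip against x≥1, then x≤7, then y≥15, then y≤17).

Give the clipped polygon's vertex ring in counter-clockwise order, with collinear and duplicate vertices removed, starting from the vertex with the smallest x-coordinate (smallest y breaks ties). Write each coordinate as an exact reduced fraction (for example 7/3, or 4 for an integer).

1. After x ≥ 1: [(3,6) (6,0) (10,0) (16,1) (18,10) (11,18) (3,19)]
2. After x ≤ 7: [(3,6) (6,0) (7,0) (7,37/2) (3,19)]
3. After y ≥ 15: [(3,15) (7,15) (7,37/2) (3,19)]
4. After y ≤ 17: [(3,17) (3,15) (7,15) (7,17)]
5. Canonical ring: [(3,15) (7,15) (7,17) (3,17)]

Clipped polygon: [(3,15) (7,15) (7,17) (3,17)]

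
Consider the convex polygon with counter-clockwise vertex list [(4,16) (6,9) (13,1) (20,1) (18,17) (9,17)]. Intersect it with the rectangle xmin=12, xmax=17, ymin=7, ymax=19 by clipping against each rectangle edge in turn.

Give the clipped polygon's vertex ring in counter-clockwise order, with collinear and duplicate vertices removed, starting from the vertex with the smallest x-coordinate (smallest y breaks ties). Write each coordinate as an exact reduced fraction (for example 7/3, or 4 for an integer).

Clipped polygon: [(12,7) (17,7) (17,17) (12,17)]

1. After x ≥ 12: [(12,15/7) (13,1) (20,1) (18,17) (12,17)]
2. After x ≤ 17: [(12,15/7) (13,1) (17,1) (17,17) (12,17)]
3. After y ≥ 7: [(12,7) (17,7) (17,17) (12,17)]
4. After y ≤ 19: [(12,7) (17,7) (17,17) (12,17)]
5. Canonical ring: [(12,7) (17,7) (17,17) (12,17)]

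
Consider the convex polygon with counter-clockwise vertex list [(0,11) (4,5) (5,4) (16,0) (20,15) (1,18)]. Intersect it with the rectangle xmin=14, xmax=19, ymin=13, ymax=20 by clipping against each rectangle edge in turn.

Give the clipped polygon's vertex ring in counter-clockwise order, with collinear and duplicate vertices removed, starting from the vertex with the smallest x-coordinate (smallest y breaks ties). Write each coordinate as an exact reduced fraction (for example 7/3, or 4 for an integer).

1. After x ≥ 14: [(14,8/11) (16,0) (20,15) (14,303/19)]
2. After x ≤ 19: [(14,8/11) (16,0) (19,45/4) (19,288/19) (14,303/19)]
3. After y ≥ 13: [(14,13) (19,13) (19,288/19) (14,303/19)]
4. After y ≤ 20: [(14,13) (19,13) (19,288/19) (14,303/19)]
5. Canonical ring: [(14,13) (19,13) (19,288/19) (14,303/19)]

Clipped polygon: [(14,13) (19,13) (19,288/19) (14,303/19)]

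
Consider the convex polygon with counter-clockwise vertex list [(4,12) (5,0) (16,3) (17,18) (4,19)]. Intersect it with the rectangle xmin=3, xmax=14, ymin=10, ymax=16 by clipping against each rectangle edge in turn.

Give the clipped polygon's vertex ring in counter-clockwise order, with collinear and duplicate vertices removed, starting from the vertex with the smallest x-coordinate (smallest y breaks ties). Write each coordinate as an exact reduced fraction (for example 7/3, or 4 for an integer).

1. After x ≥ 3: [(4,12) (5,0) (16,3) (17,18) (4,19)]
2. After x ≤ 14: [(4,12) (5,0) (14,27/11) (14,237/13) (4,19)]
3. After y ≥ 10: [(4,12) (25/6,10) (14,10) (14,237/13) (4,19)]
4. After y ≤ 16: [(4,16) (4,12) (25/6,10) (14,10) (14,16)]
5. Canonical ring: [(4,12) (25/6,10) (14,10) (14,16) (4,16)]

Clipped polygon: [(4,12) (25/6,10) (14,10) (14,16) (4,16)]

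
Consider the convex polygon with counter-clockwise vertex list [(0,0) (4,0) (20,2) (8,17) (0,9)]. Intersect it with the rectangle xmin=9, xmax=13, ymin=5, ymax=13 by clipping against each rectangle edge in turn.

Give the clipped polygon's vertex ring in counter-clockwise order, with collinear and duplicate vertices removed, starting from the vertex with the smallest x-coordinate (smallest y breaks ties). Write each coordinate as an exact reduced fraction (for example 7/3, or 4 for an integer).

1. After x ≥ 9: [(9,5/8) (20,2) (9,63/4)]
2. After x ≤ 13: [(9,5/8) (13,9/8) (13,43/4) (9,63/4)]
3. After y ≥ 5: [(9,5) (13,5) (13,43/4) (9,63/4)]
4. After y ≤ 13: [(9,13) (9,5) (13,5) (13,43/4) (56/5,13)]
5. Canonical ring: [(9,5) (13,5) (13,43/4) (56/5,13) (9,13)]

Clipped polygon: [(9,5) (13,5) (13,43/4) (56/5,13) (9,13)]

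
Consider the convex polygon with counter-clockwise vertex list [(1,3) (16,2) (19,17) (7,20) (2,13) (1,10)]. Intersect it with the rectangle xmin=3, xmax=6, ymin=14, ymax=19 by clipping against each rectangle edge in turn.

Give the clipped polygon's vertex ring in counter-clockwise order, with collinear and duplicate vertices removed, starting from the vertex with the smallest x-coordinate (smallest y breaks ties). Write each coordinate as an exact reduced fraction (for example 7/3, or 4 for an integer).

1. After x ≥ 3: [(3,43/15) (16,2) (19,17) (7,20) (3,72/5)]
2. After x ≤ 6: [(3,43/15) (6,8/3) (6,93/5) (3,72/5)]
3. After y ≥ 14: [(3,14) (6,14) (6,93/5) (3,72/5)]
4. After y ≤ 19: [(3,14) (6,14) (6,93/5) (3,72/5)]
5. Canonical ring: [(3,14) (6,14) (6,93/5) (3,72/5)]

Clipped polygon: [(3,14) (6,14) (6,93/5) (3,72/5)]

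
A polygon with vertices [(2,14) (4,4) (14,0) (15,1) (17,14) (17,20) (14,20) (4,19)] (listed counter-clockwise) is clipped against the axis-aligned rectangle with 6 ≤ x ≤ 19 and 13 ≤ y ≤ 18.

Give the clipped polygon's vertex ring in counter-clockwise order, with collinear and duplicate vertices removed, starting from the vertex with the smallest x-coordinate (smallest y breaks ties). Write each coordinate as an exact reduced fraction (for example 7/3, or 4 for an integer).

1. After x ≥ 6: [(6,16/5) (14,0) (15,1) (17,14) (17,20) (14,20) (6,96/5)]
2. After x ≤ 19: [(6,16/5) (14,0) (15,1) (17,14) (17,20) (14,20) (6,96/5)]
3. After y ≥ 13: [(6,13) (219/13,13) (17,14) (17,20) (14,20) (6,96/5)]
4. After y ≤ 18: [(6,18) (6,13) (219/13,13) (17,14) (17,18)]
5. Canonical ring: [(6,13) (219/13,13) (17,14) (17,18) (6,18)]

Clipped polygon: [(6,13) (219/13,13) (17,14) (17,18) (6,18)]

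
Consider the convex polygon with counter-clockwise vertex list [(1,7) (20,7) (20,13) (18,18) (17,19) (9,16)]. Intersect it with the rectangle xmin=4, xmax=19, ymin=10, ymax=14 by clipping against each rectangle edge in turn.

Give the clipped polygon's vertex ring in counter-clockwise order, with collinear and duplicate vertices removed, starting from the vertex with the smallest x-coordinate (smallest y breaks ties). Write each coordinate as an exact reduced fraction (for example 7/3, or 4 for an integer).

Clipped polygon: [(4,10) (19,10) (19,14) (65/9,14) (4,83/8)]

1. After x ≥ 4: [(4,83/8) (4,7) (20,7) (20,13) (18,18) (17,19) (9,16)]
2. After x ≤ 19: [(4,83/8) (4,7) (19,7) (19,31/2) (18,18) (17,19) (9,16)]
3. After y ≥ 10: [(4,83/8) (4,10) (19,10) (19,31/2) (18,18) (17,19) (9,16)]
4. After y ≤ 14: [(65/9,14) (4,83/8) (4,10) (19,10) (19,14)]
5. Canonical ring: [(4,10) (19,10) (19,14) (65/9,14) (4,83/8)]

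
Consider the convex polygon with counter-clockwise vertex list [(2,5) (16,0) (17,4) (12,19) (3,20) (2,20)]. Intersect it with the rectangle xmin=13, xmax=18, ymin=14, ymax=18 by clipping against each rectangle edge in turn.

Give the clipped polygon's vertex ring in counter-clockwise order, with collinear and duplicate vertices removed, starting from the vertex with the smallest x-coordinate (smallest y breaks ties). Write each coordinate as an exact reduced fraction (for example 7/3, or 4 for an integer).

Clipped polygon: [(13,14) (41/3,14) (13,16)]

1. After x ≥ 13: [(13,15/14) (16,0) (17,4) (13,16)]
2. After x ≤ 18: [(13,15/14) (16,0) (17,4) (13,16)]
3. After y ≥ 14: [(13,14) (41/3,14) (13,16)]
4. After y ≤ 18: [(13,14) (41/3,14) (13,16)]
5. Canonical ring: [(13,14) (41/3,14) (13,16)]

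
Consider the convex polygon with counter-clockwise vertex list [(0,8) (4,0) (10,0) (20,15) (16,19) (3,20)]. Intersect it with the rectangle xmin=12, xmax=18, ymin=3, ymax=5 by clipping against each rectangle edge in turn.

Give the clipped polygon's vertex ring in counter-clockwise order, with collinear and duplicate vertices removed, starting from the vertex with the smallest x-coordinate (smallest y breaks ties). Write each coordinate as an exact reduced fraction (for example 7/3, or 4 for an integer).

1. After x ≥ 12: [(12,3) (20,15) (16,19) (12,251/13)]
2. After x ≤ 18: [(12,3) (18,12) (18,17) (16,19) (12,251/13)]
3. After y ≥ 3: [(12,3) (18,12) (18,17) (16,19) (12,251/13)]
4. After y ≤ 5: [(12,5) (12,3) (40/3,5)]
5. Canonical ring: [(12,3) (40/3,5) (12,5)]

Clipped polygon: [(12,3) (40/3,5) (12,5)]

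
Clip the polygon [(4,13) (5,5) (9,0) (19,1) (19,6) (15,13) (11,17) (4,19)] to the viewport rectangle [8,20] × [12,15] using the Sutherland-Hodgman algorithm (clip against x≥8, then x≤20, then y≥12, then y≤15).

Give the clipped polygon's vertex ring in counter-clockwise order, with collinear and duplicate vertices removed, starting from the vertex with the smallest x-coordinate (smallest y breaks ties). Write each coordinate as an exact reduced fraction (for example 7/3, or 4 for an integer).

1. After x ≥ 8: [(8,5/4) (9,0) (19,1) (19,6) (15,13) (11,17) (8,125/7)]
2. After x ≤ 20: [(8,5/4) (9,0) (19,1) (19,6) (15,13) (11,17) (8,125/7)]
3. After y ≥ 12: [(8,12) (109/7,12) (15,13) (11,17) (8,125/7)]
4. After y ≤ 15: [(8,15) (8,12) (109/7,12) (15,13) (13,15)]
5. Canonical ring: [(8,12) (109/7,12) (15,13) (13,15) (8,15)]

Clipped polygon: [(8,12) (109/7,12) (15,13) (13,15) (8,15)]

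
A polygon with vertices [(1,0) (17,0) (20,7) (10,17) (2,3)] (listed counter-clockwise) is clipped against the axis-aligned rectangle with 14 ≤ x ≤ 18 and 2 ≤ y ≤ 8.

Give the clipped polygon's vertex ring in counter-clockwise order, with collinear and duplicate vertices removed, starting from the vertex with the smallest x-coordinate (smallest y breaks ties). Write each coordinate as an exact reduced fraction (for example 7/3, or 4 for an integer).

Clipped polygon: [(14,2) (125/7,2) (18,7/3) (18,8) (14,8)]

1. After x ≥ 14: [(14,0) (17,0) (20,7) (14,13)]
2. After x ≤ 18: [(14,0) (17,0) (18,7/3) (18,9) (14,13)]
3. After y ≥ 2: [(14,2) (125/7,2) (18,7/3) (18,9) (14,13)]
4. After y ≤ 8: [(14,8) (14,2) (125/7,2) (18,7/3) (18,8)]
5. Canonical ring: [(14,2) (125/7,2) (18,7/3) (18,8) (14,8)]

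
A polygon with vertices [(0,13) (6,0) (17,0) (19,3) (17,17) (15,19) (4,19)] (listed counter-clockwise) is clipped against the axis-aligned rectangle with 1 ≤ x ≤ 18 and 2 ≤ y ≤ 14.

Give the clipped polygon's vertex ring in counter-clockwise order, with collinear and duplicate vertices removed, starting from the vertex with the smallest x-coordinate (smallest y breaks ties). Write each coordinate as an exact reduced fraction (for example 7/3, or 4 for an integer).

Clipped polygon: [(1,65/6) (66/13,2) (18,2) (18,10) (122/7,14) (1,14)]

1. After x ≥ 1: [(1,29/2) (1,65/6) (6,0) (17,0) (19,3) (17,17) (15,19) (4,19)]
2. After x ≤ 18: [(1,29/2) (1,65/6) (6,0) (17,0) (18,3/2) (18,10) (17,17) (15,19) (4,19)]
3. After y ≥ 2: [(1,29/2) (1,65/6) (66/13,2) (18,2) (18,10) (17,17) (15,19) (4,19)]
4. After y ≤ 14: [(1,14) (1,65/6) (66/13,2) (18,2) (18,10) (122/7,14)]
5. Canonical ring: [(1,65/6) (66/13,2) (18,2) (18,10) (122/7,14) (1,14)]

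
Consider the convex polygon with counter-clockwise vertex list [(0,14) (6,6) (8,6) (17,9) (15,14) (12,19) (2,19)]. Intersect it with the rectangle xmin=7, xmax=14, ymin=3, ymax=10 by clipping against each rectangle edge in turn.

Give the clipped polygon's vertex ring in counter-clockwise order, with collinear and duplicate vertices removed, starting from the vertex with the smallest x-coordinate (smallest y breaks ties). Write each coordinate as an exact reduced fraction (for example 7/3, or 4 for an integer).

1. After x ≥ 7: [(7,6) (8,6) (17,9) (15,14) (12,19) (7,19)]
2. After x ≤ 14: [(7,6) (8,6) (14,8) (14,47/3) (12,19) (7,19)]
3. After y ≥ 3: [(7,6) (8,6) (14,8) (14,47/3) (12,19) (7,19)]
4. After y ≤ 10: [(7,10) (7,6) (8,6) (14,8) (14,10)]
5. Canonical ring: [(7,6) (8,6) (14,8) (14,10) (7,10)]

Clipped polygon: [(7,6) (8,6) (14,8) (14,10) (7,10)]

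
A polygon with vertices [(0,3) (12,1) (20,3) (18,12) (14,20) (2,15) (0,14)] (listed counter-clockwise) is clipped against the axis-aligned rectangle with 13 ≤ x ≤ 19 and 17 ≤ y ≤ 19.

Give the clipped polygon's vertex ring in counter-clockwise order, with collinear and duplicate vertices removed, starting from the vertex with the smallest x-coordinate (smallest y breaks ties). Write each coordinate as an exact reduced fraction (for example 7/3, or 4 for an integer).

1. After x ≥ 13: [(13,5/4) (20,3) (18,12) (14,20) (13,235/12)]
2. After x ≤ 19: [(13,5/4) (19,11/4) (19,15/2) (18,12) (14,20) (13,235/12)]
3. After y ≥ 17: [(13,17) (31/2,17) (14,20) (13,235/12)]
4. After y ≤ 19: [(13,19) (13,17) (31/2,17) (29/2,19)]
5. Canonical ring: [(13,17) (31/2,17) (29/2,19) (13,19)]

Clipped polygon: [(13,17) (31/2,17) (29/2,19) (13,19)]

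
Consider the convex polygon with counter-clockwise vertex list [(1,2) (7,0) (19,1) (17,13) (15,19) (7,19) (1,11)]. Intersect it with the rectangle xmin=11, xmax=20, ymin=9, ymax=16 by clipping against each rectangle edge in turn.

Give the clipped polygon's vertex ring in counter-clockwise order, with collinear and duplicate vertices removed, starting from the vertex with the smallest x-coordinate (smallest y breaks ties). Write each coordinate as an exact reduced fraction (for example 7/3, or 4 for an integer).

Clipped polygon: [(11,9) (53/3,9) (17,13) (16,16) (11,16)]

1. After x ≥ 11: [(11,1/3) (19,1) (17,13) (15,19) (11,19)]
2. After x ≤ 20: [(11,1/3) (19,1) (17,13) (15,19) (11,19)]
3. After y ≥ 9: [(11,9) (53/3,9) (17,13) (15,19) (11,19)]
4. After y ≤ 16: [(11,16) (11,9) (53/3,9) (17,13) (16,16)]
5. Canonical ring: [(11,9) (53/3,9) (17,13) (16,16) (11,16)]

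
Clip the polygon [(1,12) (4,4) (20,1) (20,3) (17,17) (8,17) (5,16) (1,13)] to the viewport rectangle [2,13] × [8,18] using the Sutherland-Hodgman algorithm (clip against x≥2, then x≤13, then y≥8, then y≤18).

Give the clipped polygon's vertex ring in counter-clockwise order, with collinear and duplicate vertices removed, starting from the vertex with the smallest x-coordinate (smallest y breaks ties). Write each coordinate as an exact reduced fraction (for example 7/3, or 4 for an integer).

1. After x ≥ 2: [(2,28/3) (4,4) (20,1) (20,3) (17,17) (8,17) (5,16) (2,55/4)]
2. After x ≤ 13: [(2,28/3) (4,4) (13,37/16) (13,17) (8,17) (5,16) (2,55/4)]
3. After y ≥ 8: [(2,28/3) (5/2,8) (13,8) (13,17) (8,17) (5,16) (2,55/4)]
4. After y ≤ 18: [(2,28/3) (5/2,8) (13,8) (13,17) (8,17) (5,16) (2,55/4)]
5. Canonical ring: [(2,28/3) (5/2,8) (13,8) (13,17) (8,17) (5,16) (2,55/4)]

Clipped polygon: [(2,28/3) (5/2,8) (13,8) (13,17) (8,17) (5,16) (2,55/4)]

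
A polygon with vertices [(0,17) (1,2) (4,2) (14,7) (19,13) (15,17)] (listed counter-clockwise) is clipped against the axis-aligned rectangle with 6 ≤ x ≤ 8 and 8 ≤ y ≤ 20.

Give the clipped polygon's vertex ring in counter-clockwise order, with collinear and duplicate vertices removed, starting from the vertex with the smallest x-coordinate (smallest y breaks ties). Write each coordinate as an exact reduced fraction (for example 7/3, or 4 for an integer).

Clipped polygon: [(6,8) (8,8) (8,17) (6,17)]

1. After x ≥ 6: [(6,17) (6,3) (14,7) (19,13) (15,17)]
2. After x ≤ 8: [(8,17) (6,17) (6,3) (8,4)]
3. After y ≥ 8: [(8,8) (8,17) (6,17) (6,8)]
4. After y ≤ 20: [(8,8) (8,17) (6,17) (6,8)]
5. Canonical ring: [(6,8) (8,8) (8,17) (6,17)]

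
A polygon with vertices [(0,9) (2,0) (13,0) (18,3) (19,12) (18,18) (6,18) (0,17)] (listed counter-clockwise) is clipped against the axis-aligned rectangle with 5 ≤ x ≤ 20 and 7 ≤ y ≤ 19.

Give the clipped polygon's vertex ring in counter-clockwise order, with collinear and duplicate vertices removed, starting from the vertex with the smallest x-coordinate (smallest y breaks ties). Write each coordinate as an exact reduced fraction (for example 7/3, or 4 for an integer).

1. After x ≥ 5: [(5,0) (13,0) (18,3) (19,12) (18,18) (6,18) (5,107/6)]
2. After x ≤ 20: [(5,0) (13,0) (18,3) (19,12) (18,18) (6,18) (5,107/6)]
3. After y ≥ 7: [(5,7) (166/9,7) (19,12) (18,18) (6,18) (5,107/6)]
4. After y ≤ 19: [(5,7) (166/9,7) (19,12) (18,18) (6,18) (5,107/6)]
5. Canonical ring: [(5,7) (166/9,7) (19,12) (18,18) (6,18) (5,107/6)]

Clipped polygon: [(5,7) (166/9,7) (19,12) (18,18) (6,18) (5,107/6)]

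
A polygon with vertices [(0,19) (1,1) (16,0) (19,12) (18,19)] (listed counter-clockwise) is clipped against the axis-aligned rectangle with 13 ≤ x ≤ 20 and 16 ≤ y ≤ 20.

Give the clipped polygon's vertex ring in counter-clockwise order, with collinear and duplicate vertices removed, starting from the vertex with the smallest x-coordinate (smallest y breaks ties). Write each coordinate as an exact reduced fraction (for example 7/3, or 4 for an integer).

Clipped polygon: [(13,16) (129/7,16) (18,19) (13,19)]

1. After x ≥ 13: [(13,19) (13,1/5) (16,0) (19,12) (18,19)]
2. After x ≤ 20: [(13,19) (13,1/5) (16,0) (19,12) (18,19)]
3. After y ≥ 16: [(13,19) (13,16) (129/7,16) (18,19)]
4. After y ≤ 20: [(13,19) (13,16) (129/7,16) (18,19)]
5. Canonical ring: [(13,16) (129/7,16) (18,19) (13,19)]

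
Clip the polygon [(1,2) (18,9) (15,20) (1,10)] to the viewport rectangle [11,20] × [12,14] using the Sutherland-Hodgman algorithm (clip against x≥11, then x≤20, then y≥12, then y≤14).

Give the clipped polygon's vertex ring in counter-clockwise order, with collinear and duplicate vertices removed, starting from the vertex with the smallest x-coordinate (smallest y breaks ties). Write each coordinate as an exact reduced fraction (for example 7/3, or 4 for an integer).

1. After x ≥ 11: [(11,104/17) (18,9) (15,20) (11,120/7)]
2. After x ≤ 20: [(11,104/17) (18,9) (15,20) (11,120/7)]
3. After y ≥ 12: [(11,12) (189/11,12) (15,20) (11,120/7)]
4. After y ≤ 14: [(11,14) (11,12) (189/11,12) (183/11,14)]
5. Canonical ring: [(11,12) (189/11,12) (183/11,14) (11,14)]

Clipped polygon: [(11,12) (189/11,12) (183/11,14) (11,14)]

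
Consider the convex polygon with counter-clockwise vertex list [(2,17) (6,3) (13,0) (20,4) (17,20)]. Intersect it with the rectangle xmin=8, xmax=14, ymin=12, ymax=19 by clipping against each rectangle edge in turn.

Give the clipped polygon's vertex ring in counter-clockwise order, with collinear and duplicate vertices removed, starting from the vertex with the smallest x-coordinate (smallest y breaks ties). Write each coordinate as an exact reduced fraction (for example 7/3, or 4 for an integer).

Clipped polygon: [(8,12) (14,12) (14,19) (12,19) (8,91/5)]

1. After x ≥ 8: [(8,91/5) (8,15/7) (13,0) (20,4) (17,20)]
2. After x ≤ 14: [(14,97/5) (8,91/5) (8,15/7) (13,0) (14,4/7)]
3. After y ≥ 12: [(14,12) (14,97/5) (8,91/5) (8,12)]
4. After y ≤ 19: [(14,12) (14,19) (12,19) (8,91/5) (8,12)]
5. Canonical ring: [(8,12) (14,12) (14,19) (12,19) (8,91/5)]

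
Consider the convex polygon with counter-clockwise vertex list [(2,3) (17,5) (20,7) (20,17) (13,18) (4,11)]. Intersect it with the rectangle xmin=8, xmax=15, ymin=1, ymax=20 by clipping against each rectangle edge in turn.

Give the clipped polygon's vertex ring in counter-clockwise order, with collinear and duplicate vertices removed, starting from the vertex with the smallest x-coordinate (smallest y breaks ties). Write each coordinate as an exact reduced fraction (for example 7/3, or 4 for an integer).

Clipped polygon: [(8,19/5) (15,71/15) (15,124/7) (13,18) (8,127/9)]

1. After x ≥ 8: [(8,19/5) (17,5) (20,7) (20,17) (13,18) (8,127/9)]
2. After x ≤ 15: [(8,19/5) (15,71/15) (15,124/7) (13,18) (8,127/9)]
3. After y ≥ 1: [(8,19/5) (15,71/15) (15,124/7) (13,18) (8,127/9)]
4. After y ≤ 20: [(8,19/5) (15,71/15) (15,124/7) (13,18) (8,127/9)]
5. Canonical ring: [(8,19/5) (15,71/15) (15,124/7) (13,18) (8,127/9)]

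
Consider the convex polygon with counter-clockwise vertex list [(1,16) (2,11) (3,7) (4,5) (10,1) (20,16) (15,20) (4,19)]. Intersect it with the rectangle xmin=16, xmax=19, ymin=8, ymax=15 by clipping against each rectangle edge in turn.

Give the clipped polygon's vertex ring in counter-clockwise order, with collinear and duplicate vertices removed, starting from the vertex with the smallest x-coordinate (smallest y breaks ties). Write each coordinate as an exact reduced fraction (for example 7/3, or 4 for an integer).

Clipped polygon: [(16,10) (19,29/2) (19,15) (16,15)]

1. After x ≥ 16: [(16,10) (20,16) (16,96/5)]
2. After x ≤ 19: [(16,10) (19,29/2) (19,84/5) (16,96/5)]
3. After y ≥ 8: [(16,10) (19,29/2) (19,84/5) (16,96/5)]
4. After y ≤ 15: [(16,15) (16,10) (19,29/2) (19,15)]
5. Canonical ring: [(16,10) (19,29/2) (19,15) (16,15)]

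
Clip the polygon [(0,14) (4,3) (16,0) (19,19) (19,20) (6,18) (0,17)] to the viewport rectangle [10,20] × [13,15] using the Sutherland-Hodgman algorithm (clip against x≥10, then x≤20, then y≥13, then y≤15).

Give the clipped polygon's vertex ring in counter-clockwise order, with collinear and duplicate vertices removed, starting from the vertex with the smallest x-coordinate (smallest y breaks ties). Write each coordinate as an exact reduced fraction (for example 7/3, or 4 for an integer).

1. After x ≥ 10: [(10,3/2) (16,0) (19,19) (19,20) (10,242/13)]
2. After x ≤ 20: [(10,3/2) (16,0) (19,19) (19,20) (10,242/13)]
3. After y ≥ 13: [(10,13) (343/19,13) (19,19) (19,20) (10,242/13)]
4. After y ≤ 15: [(10,15) (10,13) (343/19,13) (349/19,15)]
5. Canonical ring: [(10,13) (343/19,13) (349/19,15) (10,15)]

Clipped polygon: [(10,13) (343/19,13) (349/19,15) (10,15)]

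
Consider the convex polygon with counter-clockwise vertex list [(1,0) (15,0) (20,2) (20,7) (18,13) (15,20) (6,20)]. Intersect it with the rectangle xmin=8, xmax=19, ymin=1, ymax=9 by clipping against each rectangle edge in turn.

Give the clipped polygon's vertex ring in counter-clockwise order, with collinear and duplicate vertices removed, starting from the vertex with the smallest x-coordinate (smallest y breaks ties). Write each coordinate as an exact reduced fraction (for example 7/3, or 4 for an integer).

Clipped polygon: [(8,1) (35/2,1) (19,8/5) (19,9) (8,9)]

1. After x ≥ 8: [(8,0) (15,0) (20,2) (20,7) (18,13) (15,20) (8,20)]
2. After x ≤ 19: [(8,0) (15,0) (19,8/5) (19,10) (18,13) (15,20) (8,20)]
3. After y ≥ 1: [(8,1) (35/2,1) (19,8/5) (19,10) (18,13) (15,20) (8,20)]
4. After y ≤ 9: [(8,9) (8,1) (35/2,1) (19,8/5) (19,9)]
5. Canonical ring: [(8,1) (35/2,1) (19,8/5) (19,9) (8,9)]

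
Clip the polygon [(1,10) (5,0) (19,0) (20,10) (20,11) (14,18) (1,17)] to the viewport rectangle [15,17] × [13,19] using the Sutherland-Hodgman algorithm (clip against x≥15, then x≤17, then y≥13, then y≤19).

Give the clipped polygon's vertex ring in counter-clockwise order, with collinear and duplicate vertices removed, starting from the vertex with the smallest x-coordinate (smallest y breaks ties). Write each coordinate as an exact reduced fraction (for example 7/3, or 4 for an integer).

1. After x ≥ 15: [(15,0) (19,0) (20,10) (20,11) (15,101/6)]
2. After x ≤ 17: [(15,0) (17,0) (17,29/2) (15,101/6)]
3. After y ≥ 13: [(15,13) (17,13) (17,29/2) (15,101/6)]
4. After y ≤ 19: [(15,13) (17,13) (17,29/2) (15,101/6)]
5. Canonical ring: [(15,13) (17,13) (17,29/2) (15,101/6)]

Clipped polygon: [(15,13) (17,13) (17,29/2) (15,101/6)]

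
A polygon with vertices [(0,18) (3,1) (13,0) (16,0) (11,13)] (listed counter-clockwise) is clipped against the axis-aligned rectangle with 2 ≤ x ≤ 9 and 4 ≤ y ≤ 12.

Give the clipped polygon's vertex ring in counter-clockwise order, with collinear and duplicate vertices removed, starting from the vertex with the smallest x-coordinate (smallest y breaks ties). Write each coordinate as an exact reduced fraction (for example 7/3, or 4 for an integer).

Clipped polygon: [(2,20/3) (42/17,4) (9,4) (9,12) (2,12)]

1. After x ≥ 2: [(2,188/11) (2,20/3) (3,1) (13,0) (16,0) (11,13)]
2. After x ≤ 9: [(9,153/11) (2,188/11) (2,20/3) (3,1) (9,2/5)]
3. After y ≥ 4: [(9,4) (9,153/11) (2,188/11) (2,20/3) (42/17,4)]
4. After y ≤ 12: [(9,4) (9,12) (2,12) (2,20/3) (42/17,4)]
5. Canonical ring: [(2,20/3) (42/17,4) (9,4) (9,12) (2,12)]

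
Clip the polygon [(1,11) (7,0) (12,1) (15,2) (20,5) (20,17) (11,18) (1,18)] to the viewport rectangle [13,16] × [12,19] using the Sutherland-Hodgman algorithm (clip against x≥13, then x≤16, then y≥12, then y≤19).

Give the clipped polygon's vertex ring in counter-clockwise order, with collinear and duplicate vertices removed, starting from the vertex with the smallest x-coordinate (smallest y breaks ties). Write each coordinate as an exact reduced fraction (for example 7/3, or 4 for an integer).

1. After x ≥ 13: [(13,4/3) (15,2) (20,5) (20,17) (13,160/9)]
2. After x ≤ 16: [(13,4/3) (15,2) (16,13/5) (16,157/9) (13,160/9)]
3. After y ≥ 12: [(13,12) (16,12) (16,157/9) (13,160/9)]
4. After y ≤ 19: [(13,12) (16,12) (16,157/9) (13,160/9)]
5. Canonical ring: [(13,12) (16,12) (16,157/9) (13,160/9)]

Clipped polygon: [(13,12) (16,12) (16,157/9) (13,160/9)]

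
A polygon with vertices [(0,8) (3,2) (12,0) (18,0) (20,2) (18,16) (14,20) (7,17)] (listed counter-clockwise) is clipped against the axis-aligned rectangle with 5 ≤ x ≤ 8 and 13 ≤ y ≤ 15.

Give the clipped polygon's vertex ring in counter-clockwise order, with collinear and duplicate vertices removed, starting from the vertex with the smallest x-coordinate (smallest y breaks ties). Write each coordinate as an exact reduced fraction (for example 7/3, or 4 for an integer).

Clipped polygon: [(5,13) (8,13) (8,15) (49/9,15) (5,101/7)]

1. After x ≥ 5: [(5,101/7) (5,14/9) (12,0) (18,0) (20,2) (18,16) (14,20) (7,17)]
2. After x ≤ 8: [(5,101/7) (5,14/9) (8,8/9) (8,122/7) (7,17)]
3. After y ≥ 13: [(5,101/7) (5,13) (8,13) (8,122/7) (7,17)]
4. After y ≤ 15: [(49/9,15) (5,101/7) (5,13) (8,13) (8,15)]
5. Canonical ring: [(5,13) (8,13) (8,15) (49/9,15) (5,101/7)]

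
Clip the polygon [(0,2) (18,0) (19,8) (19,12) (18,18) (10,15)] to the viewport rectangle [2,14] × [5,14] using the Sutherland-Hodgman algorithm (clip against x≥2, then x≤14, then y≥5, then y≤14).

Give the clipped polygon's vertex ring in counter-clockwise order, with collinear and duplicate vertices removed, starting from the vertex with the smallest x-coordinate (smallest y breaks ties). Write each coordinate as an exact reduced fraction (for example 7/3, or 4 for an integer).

1. After x ≥ 2: [(2,23/5) (2,16/9) (18,0) (19,8) (19,12) (18,18) (10,15)]
2. After x ≤ 14: [(2,23/5) (2,16/9) (14,4/9) (14,33/2) (10,15)]
3. After y ≥ 5: [(30/13,5) (14,5) (14,33/2) (10,15)]
4. After y ≤ 14: [(120/13,14) (30/13,5) (14,5) (14,14)]
5. Canonical ring: [(30/13,5) (14,5) (14,14) (120/13,14)]

Clipped polygon: [(30/13,5) (14,5) (14,14) (120/13,14)]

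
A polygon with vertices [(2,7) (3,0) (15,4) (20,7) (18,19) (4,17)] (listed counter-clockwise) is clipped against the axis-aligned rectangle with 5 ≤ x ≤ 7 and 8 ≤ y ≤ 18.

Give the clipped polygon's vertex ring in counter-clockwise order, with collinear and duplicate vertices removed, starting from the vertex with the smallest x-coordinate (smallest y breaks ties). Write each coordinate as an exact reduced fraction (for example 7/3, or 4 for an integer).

1. After x ≥ 5: [(5,2/3) (15,4) (20,7) (18,19) (5,120/7)]
2. After x ≤ 7: [(5,2/3) (7,4/3) (7,122/7) (5,120/7)]
3. After y ≥ 8: [(5,8) (7,8) (7,122/7) (5,120/7)]
4. After y ≤ 18: [(5,8) (7,8) (7,122/7) (5,120/7)]
5. Canonical ring: [(5,8) (7,8) (7,122/7) (5,120/7)]

Clipped polygon: [(5,8) (7,8) (7,122/7) (5,120/7)]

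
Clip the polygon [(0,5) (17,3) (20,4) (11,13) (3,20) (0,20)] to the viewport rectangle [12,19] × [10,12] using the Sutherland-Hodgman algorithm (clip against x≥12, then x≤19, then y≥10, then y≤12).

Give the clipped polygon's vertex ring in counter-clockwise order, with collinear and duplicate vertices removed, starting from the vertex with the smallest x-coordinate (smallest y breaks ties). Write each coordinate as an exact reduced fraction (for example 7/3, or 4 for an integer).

Clipped polygon: [(12,10) (14,10) (12,12)]

1. After x ≥ 12: [(12,61/17) (17,3) (20,4) (12,12)]
2. After x ≤ 19: [(12,61/17) (17,3) (19,11/3) (19,5) (12,12)]
3. After y ≥ 10: [(12,10) (14,10) (12,12)]
4. After y ≤ 12: [(12,10) (14,10) (12,12)]
5. Canonical ring: [(12,10) (14,10) (12,12)]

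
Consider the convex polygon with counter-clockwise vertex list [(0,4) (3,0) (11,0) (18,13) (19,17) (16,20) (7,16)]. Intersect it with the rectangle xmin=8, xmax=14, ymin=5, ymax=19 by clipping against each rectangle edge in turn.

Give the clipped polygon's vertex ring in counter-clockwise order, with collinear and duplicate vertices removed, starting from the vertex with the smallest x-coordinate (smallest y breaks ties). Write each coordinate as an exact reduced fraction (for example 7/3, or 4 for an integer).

Clipped polygon: [(8,5) (178/13,5) (14,39/7) (14,19) (55/4,19) (8,148/9)]

1. After x ≥ 8: [(8,0) (11,0) (18,13) (19,17) (16,20) (8,148/9)]
2. After x ≤ 14: [(8,0) (11,0) (14,39/7) (14,172/9) (8,148/9)]
3. After y ≥ 5: [(8,5) (178/13,5) (14,39/7) (14,172/9) (8,148/9)]
4. After y ≤ 19: [(8,5) (178/13,5) (14,39/7) (14,19) (55/4,19) (8,148/9)]
5. Canonical ring: [(8,5) (178/13,5) (14,39/7) (14,19) (55/4,19) (8,148/9)]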